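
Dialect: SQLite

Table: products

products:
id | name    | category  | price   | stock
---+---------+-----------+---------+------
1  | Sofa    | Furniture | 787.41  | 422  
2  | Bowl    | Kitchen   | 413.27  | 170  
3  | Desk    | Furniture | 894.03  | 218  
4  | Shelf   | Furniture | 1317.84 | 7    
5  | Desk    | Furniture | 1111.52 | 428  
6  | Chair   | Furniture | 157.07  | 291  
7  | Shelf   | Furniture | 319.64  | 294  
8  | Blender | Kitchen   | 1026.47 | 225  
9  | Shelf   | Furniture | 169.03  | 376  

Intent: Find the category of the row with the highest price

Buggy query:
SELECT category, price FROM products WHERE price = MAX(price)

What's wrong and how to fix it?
Bug: WHERE is evaluated per row; an aggregate over the whole table isn't defined there

Fix: Wrap MAX in a scalar subquery so WHERE compares against a single value

Corrected query:
SELECT category, price FROM products WHERE price = (SELECT MAX(price) FROM products)

Result:
category  | price  
----------+--------
Furniture | 1317.84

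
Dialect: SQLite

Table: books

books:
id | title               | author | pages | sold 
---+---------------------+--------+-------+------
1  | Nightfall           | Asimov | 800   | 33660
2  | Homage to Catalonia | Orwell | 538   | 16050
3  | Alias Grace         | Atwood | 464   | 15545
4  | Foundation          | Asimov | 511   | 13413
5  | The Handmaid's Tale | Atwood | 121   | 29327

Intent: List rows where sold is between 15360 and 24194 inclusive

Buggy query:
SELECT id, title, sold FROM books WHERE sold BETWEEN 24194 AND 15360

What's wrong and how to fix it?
Bug: BETWEEN expects the lower bound first; with 24194 AND 15360 the range is empty

Fix: Swap the bounds so the smaller value comes first

Corrected query:
SELECT id, title, sold FROM books WHERE sold BETWEEN 15360 AND 24194

Result:
id | title               | sold 
---+---------------------+------
2  | Homage to Catalonia | 16050
3  | Alias Grace         | 15545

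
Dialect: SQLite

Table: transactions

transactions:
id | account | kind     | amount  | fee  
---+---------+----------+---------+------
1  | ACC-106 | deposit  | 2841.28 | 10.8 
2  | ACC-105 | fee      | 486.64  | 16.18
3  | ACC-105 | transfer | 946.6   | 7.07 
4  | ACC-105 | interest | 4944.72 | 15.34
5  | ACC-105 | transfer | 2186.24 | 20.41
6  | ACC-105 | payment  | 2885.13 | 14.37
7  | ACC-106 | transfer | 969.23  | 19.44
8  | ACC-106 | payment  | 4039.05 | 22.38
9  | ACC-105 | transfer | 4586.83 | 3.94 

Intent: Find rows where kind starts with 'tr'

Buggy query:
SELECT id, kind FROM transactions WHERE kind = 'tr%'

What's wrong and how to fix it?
Bug: Wildcards only work with LIKE; '=' treats '%' as a literal character

Fix: Use LIKE for wildcard pattern matching

Corrected query:
SELECT id, kind FROM transactions WHERE kind LIKE 'tr%'

Result:
id | kind    
---+---------
3  | transfer
5  | transfer
7  | transfer
9  | transfer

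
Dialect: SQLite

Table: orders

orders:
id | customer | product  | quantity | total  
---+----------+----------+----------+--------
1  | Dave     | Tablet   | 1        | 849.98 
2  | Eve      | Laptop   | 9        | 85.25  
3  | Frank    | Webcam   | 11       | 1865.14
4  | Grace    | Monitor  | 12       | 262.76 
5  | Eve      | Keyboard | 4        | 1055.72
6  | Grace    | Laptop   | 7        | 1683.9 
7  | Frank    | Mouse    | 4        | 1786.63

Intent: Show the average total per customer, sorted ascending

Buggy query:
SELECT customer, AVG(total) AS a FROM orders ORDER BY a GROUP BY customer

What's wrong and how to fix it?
Bug: ORDER BY appears before GROUP BY; SQL clause order requires GROUP BY first

Fix: Reorder: SELECT … FROM … GROUP BY … ORDER BY …

Corrected query:
SELECT customer, AVG(total) AS a FROM orders GROUP BY customer ORDER BY a

Result:
customer | a       
---------+---------
Eve      | 570.485 
Dave     | 849.98  
Grace    | 973.33  
Frank    | 1825.885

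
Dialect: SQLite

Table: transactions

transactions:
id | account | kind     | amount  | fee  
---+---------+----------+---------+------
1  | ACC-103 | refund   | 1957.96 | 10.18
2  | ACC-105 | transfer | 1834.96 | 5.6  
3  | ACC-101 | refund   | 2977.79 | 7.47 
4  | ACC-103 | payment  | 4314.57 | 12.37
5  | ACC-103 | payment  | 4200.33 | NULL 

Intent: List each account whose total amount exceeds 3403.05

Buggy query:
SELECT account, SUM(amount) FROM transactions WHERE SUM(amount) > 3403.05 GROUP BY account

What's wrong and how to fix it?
Bug: SUM(amount) is an aggregate, but WHERE filters rows before aggregation

Fix: Move the aggregate condition to a HAVING clause

Corrected query:
SELECT account, SUM(amount) FROM transactions GROUP BY account HAVING SUM(amount) > 3403.05

Result:
account | SUM(amount)
--------+------------
ACC-103 | 10472.86   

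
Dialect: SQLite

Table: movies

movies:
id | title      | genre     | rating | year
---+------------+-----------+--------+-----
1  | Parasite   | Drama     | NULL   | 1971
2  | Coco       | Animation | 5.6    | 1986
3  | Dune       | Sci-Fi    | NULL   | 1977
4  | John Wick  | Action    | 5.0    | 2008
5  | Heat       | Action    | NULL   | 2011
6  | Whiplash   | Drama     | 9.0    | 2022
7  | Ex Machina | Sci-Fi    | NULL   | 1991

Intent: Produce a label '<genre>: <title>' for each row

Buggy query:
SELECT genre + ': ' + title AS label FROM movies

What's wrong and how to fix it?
Bug: SQLite uses || for string concatenation; + coerces text to numbers (yielding 0)

Fix: Use the || operator for string concatenation

Corrected query:
SELECT genre || ': ' || title AS label FROM movies

Result:
label             
------------------
Drama: Parasite   
Animation: Coco   
Sci-Fi: Dune      
Action: John Wick 
Action: Heat      
Drama: Whiplash   
Sci-Fi: Ex Machina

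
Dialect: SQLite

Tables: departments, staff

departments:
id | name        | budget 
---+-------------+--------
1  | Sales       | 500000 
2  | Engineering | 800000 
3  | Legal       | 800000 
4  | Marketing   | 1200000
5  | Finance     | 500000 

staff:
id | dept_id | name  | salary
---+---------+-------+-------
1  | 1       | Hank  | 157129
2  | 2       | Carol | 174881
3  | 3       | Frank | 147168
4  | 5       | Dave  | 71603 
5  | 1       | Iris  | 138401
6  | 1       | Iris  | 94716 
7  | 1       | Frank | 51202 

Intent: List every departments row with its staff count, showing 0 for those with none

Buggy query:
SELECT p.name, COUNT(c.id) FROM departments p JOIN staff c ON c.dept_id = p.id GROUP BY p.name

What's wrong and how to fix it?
Bug: An inner join excludes parents with zero children

Fix: Switch to LEFT JOIN to retain unmatched parent rows

Corrected query:
SELECT p.name, COUNT(c.id) FROM departments p LEFT JOIN staff c ON c.dept_id = p.id GROUP BY p.name

Result:
name        | COUNT(c.id)
------------+------------
Engineering | 1          
Finance     | 1          
Legal       | 1          
Marketing   | 0          
Sales       | 4          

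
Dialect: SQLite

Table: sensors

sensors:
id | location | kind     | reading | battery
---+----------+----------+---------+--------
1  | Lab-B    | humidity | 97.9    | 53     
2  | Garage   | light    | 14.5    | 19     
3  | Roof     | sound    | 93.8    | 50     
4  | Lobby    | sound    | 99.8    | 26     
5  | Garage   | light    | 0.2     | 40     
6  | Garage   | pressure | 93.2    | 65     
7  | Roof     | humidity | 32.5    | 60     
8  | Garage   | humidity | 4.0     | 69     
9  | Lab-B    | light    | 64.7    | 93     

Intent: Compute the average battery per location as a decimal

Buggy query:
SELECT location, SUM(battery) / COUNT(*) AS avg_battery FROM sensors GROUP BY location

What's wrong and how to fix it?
Bug: SUM(battery) and COUNT(*) are both integers; the division truncates the fractional part

Fix: Cast one side to REAL so the division keeps the fractional part

Corrected query:
SELECT location, SUM(battery) * 1.0 / COUNT(*) AS avg_battery FROM sensors GROUP BY location

Result:
location | avg_battery
---------+------------
Garage   | 48.25      
Lab-B    | 73         
Lobby    | 26         
Roof     | 55         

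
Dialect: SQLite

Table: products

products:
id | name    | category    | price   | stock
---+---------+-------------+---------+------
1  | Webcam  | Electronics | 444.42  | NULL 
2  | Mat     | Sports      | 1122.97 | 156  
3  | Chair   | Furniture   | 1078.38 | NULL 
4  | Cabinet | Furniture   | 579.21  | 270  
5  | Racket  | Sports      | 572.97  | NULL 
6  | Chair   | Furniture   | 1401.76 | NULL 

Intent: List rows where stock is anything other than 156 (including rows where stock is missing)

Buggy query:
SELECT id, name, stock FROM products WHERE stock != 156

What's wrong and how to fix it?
Bug: Inequality against NULL is unknown, not true; rows with NULL are dropped

Fix: Handle NULL separately with IS NULL alongside the inequality

Corrected query:
SELECT id, name, stock FROM products WHERE stock != 156 OR stock IS NULL

Result:
id | name    | stock
---+---------+------
1  | Webcam  | NULL 
3  | Chair   | NULL 
4  | Cabinet | 270  
5  | Racket  | NULL 
6  | Chair   | NULL 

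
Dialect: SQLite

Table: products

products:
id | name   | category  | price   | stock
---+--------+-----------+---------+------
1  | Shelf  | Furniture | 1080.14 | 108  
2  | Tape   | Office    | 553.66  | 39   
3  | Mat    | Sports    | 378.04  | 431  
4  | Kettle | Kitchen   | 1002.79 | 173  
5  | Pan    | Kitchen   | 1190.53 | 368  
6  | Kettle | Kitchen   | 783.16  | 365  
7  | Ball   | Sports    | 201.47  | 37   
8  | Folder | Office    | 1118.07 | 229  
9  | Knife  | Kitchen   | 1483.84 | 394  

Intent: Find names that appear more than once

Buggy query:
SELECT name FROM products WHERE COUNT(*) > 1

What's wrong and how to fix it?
Bug: COUNT(*) is an aggregate and cannot be used in WHERE

Fix: GROUP BY name, then filter groups with HAVING COUNT(*) > 1

Corrected query:
SELECT name FROM products GROUP BY name HAVING COUNT(*) > 1

Result:
name  
------
Kettle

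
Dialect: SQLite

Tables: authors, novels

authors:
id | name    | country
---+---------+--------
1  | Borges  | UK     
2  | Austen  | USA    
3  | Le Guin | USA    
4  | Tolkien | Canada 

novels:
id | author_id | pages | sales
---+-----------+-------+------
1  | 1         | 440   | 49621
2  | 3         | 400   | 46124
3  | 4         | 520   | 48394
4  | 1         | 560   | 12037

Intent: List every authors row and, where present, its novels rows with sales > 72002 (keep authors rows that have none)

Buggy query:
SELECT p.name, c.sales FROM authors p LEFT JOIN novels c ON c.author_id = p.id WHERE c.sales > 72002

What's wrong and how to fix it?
Bug: Filtering c.sales in WHERE discards the NULL rows produced by LEFT JOIN, turning it into an inner join

Fix: Put 'c.sales > 72002' in the JOIN's ON clause instead of WHERE

Corrected query:
SELECT p.name, c.sales FROM authors p LEFT JOIN novels c ON c.author_id = p.id AND c.sales > 72002

Result:
name    | sales
--------+------
Borges  | NULL 
Austen  | NULL 
Le Guin | NULL 
Tolkien | NULL 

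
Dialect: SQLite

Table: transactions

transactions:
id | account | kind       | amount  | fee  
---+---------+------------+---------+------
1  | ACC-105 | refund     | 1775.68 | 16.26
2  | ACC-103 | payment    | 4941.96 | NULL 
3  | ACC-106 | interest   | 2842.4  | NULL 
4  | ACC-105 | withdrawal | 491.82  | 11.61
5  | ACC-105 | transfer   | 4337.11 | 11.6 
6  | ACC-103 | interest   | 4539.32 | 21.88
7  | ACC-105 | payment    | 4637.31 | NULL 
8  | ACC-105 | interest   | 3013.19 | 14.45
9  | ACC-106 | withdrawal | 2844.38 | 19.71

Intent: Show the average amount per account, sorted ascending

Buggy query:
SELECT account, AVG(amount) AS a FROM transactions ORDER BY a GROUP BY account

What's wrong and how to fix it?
Bug: GROUP BY must precede ORDER BY

Fix: Reorder: SELECT … FROM … GROUP BY … ORDER BY …

Corrected query:
SELECT account, AVG(amount) AS a FROM transactions GROUP BY account ORDER BY a

Result:
account | a       
--------+---------
ACC-106 | 2843.39 
ACC-105 | 2851.022
ACC-103 | 4740.64 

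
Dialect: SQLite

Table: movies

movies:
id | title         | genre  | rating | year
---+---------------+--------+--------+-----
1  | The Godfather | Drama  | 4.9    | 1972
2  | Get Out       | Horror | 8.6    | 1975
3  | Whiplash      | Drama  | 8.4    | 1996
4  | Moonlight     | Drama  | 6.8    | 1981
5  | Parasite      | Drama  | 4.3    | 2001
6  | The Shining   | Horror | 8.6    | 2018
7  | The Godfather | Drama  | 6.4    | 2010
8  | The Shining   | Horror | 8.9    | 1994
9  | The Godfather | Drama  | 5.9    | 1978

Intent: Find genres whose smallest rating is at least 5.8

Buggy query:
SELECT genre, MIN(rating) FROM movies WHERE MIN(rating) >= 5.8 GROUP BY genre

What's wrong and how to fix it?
Bug: MIN() in WHERE is a misuse of aggregate

Fix: Use HAVING for the per-group MIN condition

Corrected query:
SELECT genre, MIN(rating) FROM movies GROUP BY genre HAVING MIN(rating) >= 5.8

Result:
genre  | MIN(rating)
-------+------------
Horror | 8.6        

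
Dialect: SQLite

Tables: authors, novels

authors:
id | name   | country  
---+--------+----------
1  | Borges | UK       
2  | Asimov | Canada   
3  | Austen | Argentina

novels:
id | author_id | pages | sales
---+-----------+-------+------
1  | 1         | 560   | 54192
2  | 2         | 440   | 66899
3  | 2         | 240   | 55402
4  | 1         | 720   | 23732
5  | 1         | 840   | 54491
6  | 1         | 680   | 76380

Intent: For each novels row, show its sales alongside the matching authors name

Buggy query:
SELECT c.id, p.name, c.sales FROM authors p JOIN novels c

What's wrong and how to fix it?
Bug: JOIN with no ON clause produces a cartesian product; every novels row pairs with every authors row

Fix: Add ON c.author_id = p.id to the JOIN

Corrected query:
SELECT c.id, p.name, c.sales FROM authors p JOIN novels c ON c.author_id = p.id

Result:
id | name   | sales
---+--------+------
1  | Borges | 54192
2  | Asimov | 66899
3  | Asimov | 55402
4  | Borges | 23732
5  | Borges | 54491
6  | Borges | 76380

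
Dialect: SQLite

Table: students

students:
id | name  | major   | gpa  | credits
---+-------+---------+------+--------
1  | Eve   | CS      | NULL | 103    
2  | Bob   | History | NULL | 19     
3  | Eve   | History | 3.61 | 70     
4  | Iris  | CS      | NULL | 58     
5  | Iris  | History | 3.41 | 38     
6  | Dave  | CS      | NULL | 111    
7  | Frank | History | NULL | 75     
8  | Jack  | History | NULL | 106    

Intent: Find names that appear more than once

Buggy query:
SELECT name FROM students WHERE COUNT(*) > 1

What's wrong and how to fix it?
Bug: COUNT(*) is an aggregate and cannot be used in WHERE

Fix: GROUP BY name, then filter groups with HAVING COUNT(*) > 1

Corrected query:
SELECT name FROM students GROUP BY name HAVING COUNT(*) > 1

Result:
name
----
Eve 
Iris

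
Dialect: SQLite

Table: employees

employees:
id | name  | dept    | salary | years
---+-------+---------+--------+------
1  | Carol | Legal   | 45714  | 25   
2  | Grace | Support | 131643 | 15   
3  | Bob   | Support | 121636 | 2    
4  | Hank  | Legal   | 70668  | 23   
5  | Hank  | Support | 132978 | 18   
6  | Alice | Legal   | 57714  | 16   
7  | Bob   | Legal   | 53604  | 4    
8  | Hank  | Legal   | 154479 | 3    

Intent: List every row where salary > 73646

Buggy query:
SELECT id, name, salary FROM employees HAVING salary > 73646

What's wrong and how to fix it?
Bug: This is a non-aggregate query (no GROUP BY, no aggregates), so in SQLite the HAVING clause is invalid here; a row-level condition belongs in WHERE

Fix: Use WHERE for row-level filtering

Corrected query:
SELECT id, name, salary FROM employees WHERE salary > 73646

Result:
id | name  | salary
---+-------+-------
2  | Grace | 131643
3  | Bob   | 121636
5  | Hank  | 132978
8  | Hank  | 154479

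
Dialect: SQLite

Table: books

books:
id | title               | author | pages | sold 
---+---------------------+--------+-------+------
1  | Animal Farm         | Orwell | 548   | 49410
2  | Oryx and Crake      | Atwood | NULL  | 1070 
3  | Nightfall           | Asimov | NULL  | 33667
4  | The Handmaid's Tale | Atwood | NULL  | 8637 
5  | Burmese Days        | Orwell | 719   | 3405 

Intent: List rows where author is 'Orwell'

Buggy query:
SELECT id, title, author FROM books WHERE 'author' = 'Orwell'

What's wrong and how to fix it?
Bug: Single quotes denote string literals in SQL; the column name is being compared as a constant string

Fix: Reference the column as author without single quotes

Corrected query:
SELECT id, title, author FROM books WHERE author = 'Orwell'

Result:
id | title        | author
---+--------------+-------
1  | Animal Farm  | Orwell
5  | Burmese Days | Orwell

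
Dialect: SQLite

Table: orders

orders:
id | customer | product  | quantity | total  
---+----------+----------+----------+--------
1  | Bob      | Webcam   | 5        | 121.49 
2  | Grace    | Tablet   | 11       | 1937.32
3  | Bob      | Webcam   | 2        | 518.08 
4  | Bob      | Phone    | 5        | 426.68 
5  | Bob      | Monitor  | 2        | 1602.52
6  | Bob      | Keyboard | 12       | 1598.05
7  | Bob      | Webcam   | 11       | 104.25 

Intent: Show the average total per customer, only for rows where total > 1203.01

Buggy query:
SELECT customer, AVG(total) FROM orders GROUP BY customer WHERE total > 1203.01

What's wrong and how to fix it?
Bug: Row-level WHERE must come before GROUP BY in the clause order

Fix: Move the WHERE clause before GROUP BY

Corrected query:
SELECT customer, AVG(total) FROM orders WHERE total > 1203.01 GROUP BY customer

Result:
customer | AVG(total)
---------+-----------
Bob      | 1600.285  
Grace    | 1937.32   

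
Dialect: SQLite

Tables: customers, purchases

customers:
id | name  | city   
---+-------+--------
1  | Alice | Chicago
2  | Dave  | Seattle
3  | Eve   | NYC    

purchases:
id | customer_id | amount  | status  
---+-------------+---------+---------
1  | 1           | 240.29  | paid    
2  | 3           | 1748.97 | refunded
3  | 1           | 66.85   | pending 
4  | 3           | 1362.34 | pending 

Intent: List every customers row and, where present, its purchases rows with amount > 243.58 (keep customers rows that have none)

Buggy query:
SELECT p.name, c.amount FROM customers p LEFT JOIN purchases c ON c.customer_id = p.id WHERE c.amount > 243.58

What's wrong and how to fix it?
Bug: A WHERE condition on the right-hand table after LEFT JOIN drops unmatched parents

Fix: Move the right-table condition into the ON clause so unmatched parents are kept

Corrected query:
SELECT p.name, c.amount FROM customers p LEFT JOIN purchases c ON c.customer_id = p.id AND c.amount > 243.58

Result:
name  | amount 
------+--------
Alice | NULL   
Dave  | NULL   
Eve   | 1362.34
Eve   | 1748.97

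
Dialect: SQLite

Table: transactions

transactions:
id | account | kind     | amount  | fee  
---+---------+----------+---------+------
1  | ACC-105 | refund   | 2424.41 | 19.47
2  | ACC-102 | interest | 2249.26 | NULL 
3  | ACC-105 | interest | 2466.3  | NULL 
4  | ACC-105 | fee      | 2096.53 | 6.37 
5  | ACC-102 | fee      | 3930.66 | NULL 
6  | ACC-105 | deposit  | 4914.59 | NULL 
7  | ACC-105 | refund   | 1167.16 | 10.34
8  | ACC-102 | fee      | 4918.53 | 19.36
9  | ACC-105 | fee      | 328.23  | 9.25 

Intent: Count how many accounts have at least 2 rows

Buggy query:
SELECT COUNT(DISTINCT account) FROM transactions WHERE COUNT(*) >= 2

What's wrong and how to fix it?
Bug: COUNT(*) cannot appear in WHERE; the per-group count doesn't exist yet

Fix: Group first with HAVING COUNT(*) >= 2, then COUNT the resulting groups

Corrected query:
SELECT COUNT(*) FROM (SELECT account FROM transactions GROUP BY account HAVING COUNT(*) >= 2)

Result:
COUNT(*)
--------
2       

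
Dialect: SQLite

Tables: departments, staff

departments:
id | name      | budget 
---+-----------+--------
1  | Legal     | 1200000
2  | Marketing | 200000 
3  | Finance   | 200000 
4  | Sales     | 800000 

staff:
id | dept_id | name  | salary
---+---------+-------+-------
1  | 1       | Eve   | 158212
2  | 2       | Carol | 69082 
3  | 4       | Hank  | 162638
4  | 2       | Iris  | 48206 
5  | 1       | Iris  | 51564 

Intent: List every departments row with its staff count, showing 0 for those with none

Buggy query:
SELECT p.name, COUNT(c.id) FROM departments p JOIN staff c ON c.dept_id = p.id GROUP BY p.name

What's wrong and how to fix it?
Bug: INNER JOIN drops departments rows that have no matching staff rows

Fix: Use LEFT JOIN so parents without children still appear (COUNT(c.id) gives 0)

Corrected query:
SELECT p.name, COUNT(c.id) FROM departments p LEFT JOIN staff c ON c.dept_id = p.id GROUP BY p.name

Result:
name      | COUNT(c.id)
----------+------------
Finance   | 0          
Legal     | 2          
Marketing | 2          
Sales     | 1          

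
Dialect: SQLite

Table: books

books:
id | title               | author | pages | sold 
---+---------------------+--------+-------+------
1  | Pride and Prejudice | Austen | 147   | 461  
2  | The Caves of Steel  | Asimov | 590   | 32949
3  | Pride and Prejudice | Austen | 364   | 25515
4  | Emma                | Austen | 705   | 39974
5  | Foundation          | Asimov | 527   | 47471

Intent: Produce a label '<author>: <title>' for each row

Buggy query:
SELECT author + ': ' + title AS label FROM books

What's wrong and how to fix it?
Bug: '+' is numeric addition; on text columns SQLite converts them to 0 instead of concatenating

Fix: Use the || operator for string concatenation

Corrected query:
SELECT author || ': ' || title AS label FROM books

Result:
label                      
---------------------------
Austen: Pride and Prejudice
Asimov: The Caves of Steel 
Austen: Pride and Prejudice
Austen: Emma               
Asimov: Foundation         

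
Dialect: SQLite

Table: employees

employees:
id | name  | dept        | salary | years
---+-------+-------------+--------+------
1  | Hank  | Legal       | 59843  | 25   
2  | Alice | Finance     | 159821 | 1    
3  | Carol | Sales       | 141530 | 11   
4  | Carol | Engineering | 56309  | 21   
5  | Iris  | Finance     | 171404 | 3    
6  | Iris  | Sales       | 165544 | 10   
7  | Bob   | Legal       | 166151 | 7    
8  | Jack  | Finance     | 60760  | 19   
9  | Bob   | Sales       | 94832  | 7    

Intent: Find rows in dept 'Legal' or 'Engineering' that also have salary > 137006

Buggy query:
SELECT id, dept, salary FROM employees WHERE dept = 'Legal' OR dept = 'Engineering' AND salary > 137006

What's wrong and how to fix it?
Bug: AND binds tighter than OR, so this parses as dept = 'Legal' OR (dept = 'Engineering' AND salary > 137006)

Fix: Add parentheses around the OR so the AND applies to both alternatives

Corrected query:
SELECT id, dept, salary FROM employees WHERE (dept = 'Legal' OR dept = 'Engineering') AND salary > 137006

Result:
id | dept  | salary
---+-------+-------
7  | Legal | 166151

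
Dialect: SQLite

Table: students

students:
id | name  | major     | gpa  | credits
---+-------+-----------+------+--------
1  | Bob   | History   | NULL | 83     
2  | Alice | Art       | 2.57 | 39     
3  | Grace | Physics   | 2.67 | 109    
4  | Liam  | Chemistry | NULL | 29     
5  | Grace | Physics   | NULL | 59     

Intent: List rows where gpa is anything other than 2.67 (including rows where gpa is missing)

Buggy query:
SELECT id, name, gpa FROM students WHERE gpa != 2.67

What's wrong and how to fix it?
Bug: Inequality against NULL is unknown, not true; rows with NULL are dropped

Fix: Add an explicit OR gpa IS NULL to include the missing-value rows

Corrected query:
SELECT id, name, gpa FROM students WHERE gpa != 2.67 OR gpa IS NULL

Result:
id | name  | gpa 
---+-------+-----
1  | Bob   | NULL
2  | Alice | 2.57
4  | Liam  | NULL
5  | Grace | NULL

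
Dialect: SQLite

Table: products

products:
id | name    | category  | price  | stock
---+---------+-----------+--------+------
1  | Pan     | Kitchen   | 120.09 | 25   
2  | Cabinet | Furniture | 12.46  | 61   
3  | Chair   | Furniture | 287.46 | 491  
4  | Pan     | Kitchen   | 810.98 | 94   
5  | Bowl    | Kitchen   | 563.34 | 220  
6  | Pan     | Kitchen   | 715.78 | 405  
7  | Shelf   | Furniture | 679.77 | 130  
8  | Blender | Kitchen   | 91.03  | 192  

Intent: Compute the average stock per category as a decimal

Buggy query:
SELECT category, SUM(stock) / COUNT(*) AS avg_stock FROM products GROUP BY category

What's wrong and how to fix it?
Bug: SUM(stock) and COUNT(*) are both integers; the division truncates the fractional part

Fix: Multiply by 1.0 (or CAST to REAL) to force floating-point division

Corrected query:
SELECT category, SUM(stock) * 1.0 / COUNT(*) AS avg_stock FROM products GROUP BY category

Result:
category  | avg_stock 
----------+-----------
Furniture | 227.333333
Kitchen   | 187.2     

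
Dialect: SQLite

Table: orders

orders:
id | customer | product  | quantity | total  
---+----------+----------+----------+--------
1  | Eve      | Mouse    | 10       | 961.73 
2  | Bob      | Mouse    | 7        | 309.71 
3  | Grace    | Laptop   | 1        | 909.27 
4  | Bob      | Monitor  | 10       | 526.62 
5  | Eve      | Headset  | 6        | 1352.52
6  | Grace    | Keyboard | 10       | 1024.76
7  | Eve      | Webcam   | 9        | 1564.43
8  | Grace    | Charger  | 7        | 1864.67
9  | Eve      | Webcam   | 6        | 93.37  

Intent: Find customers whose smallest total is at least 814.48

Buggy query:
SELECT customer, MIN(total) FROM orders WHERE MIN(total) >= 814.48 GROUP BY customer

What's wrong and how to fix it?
Bug: MIN() in WHERE is a misuse of aggregate

Fix: Use HAVING for the per-group MIN condition

Corrected query:
SELECT customer, MIN(total) FROM orders GROUP BY customer HAVING MIN(total) >= 814.48

Result:
customer | MIN(total)
---------+-----------
Grace    | 909.27    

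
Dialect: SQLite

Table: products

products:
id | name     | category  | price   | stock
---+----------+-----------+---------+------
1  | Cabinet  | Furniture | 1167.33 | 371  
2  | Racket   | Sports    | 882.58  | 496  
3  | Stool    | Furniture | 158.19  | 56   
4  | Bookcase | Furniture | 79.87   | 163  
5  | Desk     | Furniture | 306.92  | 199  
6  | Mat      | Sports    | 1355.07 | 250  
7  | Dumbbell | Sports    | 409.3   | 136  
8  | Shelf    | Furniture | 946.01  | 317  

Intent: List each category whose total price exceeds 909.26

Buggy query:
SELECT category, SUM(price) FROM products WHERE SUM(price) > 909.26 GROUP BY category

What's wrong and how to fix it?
Bug: WHERE runs before GROUP BY, so aggregates aren't available there

Fix: Move the aggregate condition to a HAVING clause

Corrected query:
SELECT category, SUM(price) FROM products GROUP BY category HAVING SUM(price) > 909.26

Result:
category  | SUM(price)
----------+-----------
Furniture | 2658.32   
Sports    | 2646.95   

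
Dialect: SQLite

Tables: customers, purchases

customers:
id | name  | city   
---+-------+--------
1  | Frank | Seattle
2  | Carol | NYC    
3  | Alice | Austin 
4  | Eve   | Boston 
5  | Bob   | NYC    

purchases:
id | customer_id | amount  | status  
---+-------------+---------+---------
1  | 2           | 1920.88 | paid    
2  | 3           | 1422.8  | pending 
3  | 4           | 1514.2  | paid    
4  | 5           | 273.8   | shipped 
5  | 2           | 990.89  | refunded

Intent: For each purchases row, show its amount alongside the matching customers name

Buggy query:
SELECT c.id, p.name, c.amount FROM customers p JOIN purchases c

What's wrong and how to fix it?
Bug: Missing join condition: each purchases row is matched to all customers rows instead of just its own

Fix: Add ON c.customer_id = p.id to the JOIN

Corrected query:
SELECT c.id, p.name, c.amount FROM customers p JOIN purchases c ON c.customer_id = p.id

Result:
id | name  | amount 
---+-------+--------
1  | Carol | 1920.88
2  | Alice | 1422.8 
3  | Eve   | 1514.2 
4  | Bob   | 273.8  
5  | Carol | 990.89 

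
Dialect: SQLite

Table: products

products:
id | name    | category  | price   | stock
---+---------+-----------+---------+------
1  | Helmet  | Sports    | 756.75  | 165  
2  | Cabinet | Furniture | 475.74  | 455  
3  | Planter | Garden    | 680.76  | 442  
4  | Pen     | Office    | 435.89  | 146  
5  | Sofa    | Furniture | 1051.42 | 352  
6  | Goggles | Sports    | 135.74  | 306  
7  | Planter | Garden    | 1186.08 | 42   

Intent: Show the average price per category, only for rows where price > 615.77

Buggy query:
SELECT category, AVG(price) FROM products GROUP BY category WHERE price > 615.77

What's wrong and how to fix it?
Bug: WHERE cannot follow GROUP BY

Fix: Move the WHERE clause before GROUP BY

Corrected query:
SELECT category, AVG(price) FROM products WHERE price > 615.77 GROUP BY category

Result:
category  | AVG(price)
----------+-----------
Furniture | 1051.42   
Garden    | 933.42    
Sports    | 756.75    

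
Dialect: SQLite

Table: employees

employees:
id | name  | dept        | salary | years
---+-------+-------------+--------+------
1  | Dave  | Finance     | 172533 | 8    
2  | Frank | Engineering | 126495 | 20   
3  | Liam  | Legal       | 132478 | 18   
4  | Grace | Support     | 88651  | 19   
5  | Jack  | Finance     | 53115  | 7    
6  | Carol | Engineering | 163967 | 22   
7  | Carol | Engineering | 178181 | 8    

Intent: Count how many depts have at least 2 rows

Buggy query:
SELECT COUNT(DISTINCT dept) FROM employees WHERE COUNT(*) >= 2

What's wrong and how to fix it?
Bug: COUNT(*) cannot appear in WHERE; the per-group count doesn't exist yet

Fix: Use a subquery that GROUPs and filters with HAVING, then count its rows

Corrected query:
SELECT COUNT(*) FROM (SELECT dept FROM employees GROUP BY dept HAVING COUNT(*) >= 2)

Result:
COUNT(*)
--------
2       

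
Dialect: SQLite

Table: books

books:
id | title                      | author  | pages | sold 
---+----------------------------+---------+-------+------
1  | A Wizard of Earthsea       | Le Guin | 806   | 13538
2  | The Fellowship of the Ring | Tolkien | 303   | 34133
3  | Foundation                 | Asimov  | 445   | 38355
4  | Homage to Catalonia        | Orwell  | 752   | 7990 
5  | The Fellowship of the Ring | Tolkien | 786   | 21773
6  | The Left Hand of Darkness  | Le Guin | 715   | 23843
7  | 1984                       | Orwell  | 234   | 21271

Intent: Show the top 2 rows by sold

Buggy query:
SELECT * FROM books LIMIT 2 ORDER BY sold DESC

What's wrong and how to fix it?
Bug: ORDER BY cannot follow LIMIT; LIMIT is the final clause

Fix: Swap the clauses: ORDER BY first, then LIMIT

Corrected query:
SELECT * FROM books ORDER BY sold DESC LIMIT 2

Result:
id | title                      | author  | pages | sold 
---+----------------------------+---------+-------+------
3  | Foundation                 | Asimov  | 445   | 38355
2  | The Fellowship of the Ring | Tolkien | 303   | 34133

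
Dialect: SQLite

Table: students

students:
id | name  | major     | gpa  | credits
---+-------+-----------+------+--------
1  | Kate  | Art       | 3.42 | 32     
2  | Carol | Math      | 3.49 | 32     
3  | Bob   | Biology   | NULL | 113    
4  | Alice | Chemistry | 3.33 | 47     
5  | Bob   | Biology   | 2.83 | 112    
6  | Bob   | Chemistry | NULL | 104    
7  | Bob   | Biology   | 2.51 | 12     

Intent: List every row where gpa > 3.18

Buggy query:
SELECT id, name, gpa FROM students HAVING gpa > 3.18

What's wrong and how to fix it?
Bug: HAVING filters the output of aggregation, but this query has no GROUP BY and no aggregate functions, so SQLite rejects it (HAVING clause on a non-aggregate query); the condition here is per row

Fix: Use WHERE for row-level filtering

Corrected query:
SELECT id, name, gpa FROM students WHERE gpa > 3.18

Result:
id | name  | gpa 
---+-------+-----
1  | Kate  | 3.42
2  | Carol | 3.49
4  | Alice | 3.33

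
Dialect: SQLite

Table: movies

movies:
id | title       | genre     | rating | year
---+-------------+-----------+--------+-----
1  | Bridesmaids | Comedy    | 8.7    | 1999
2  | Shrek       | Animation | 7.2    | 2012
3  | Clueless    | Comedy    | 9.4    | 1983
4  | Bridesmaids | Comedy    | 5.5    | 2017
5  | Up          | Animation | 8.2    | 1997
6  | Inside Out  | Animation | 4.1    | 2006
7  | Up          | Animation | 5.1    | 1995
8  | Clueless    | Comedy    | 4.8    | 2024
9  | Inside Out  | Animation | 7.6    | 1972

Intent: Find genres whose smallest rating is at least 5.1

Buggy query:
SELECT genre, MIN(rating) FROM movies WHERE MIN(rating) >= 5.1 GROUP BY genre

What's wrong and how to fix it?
Bug: MIN() in WHERE is a misuse of aggregate

Fix: Use HAVING for the per-group MIN condition

Corrected query:
SELECT genre, MIN(rating) FROM movies GROUP BY genre HAVING MIN(rating) >= 5.1

Result:
(no rows)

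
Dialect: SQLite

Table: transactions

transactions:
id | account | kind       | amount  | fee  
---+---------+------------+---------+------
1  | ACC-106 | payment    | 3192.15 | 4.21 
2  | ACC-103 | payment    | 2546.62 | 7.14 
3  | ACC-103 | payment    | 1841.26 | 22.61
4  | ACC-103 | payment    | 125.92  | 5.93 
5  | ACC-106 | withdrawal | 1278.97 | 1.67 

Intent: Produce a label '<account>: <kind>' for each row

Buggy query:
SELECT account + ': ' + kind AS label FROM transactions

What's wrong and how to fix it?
Bug: '+' is numeric addition; on text columns SQLite converts them to 0 instead of concatenating

Fix: Use the || operator for string concatenation

Corrected query:
SELECT account || ': ' || kind AS label FROM transactions

Result:
label              
-------------------
ACC-106: payment   
ACC-103: payment   
ACC-103: payment   
ACC-103: payment   
ACC-106: withdrawal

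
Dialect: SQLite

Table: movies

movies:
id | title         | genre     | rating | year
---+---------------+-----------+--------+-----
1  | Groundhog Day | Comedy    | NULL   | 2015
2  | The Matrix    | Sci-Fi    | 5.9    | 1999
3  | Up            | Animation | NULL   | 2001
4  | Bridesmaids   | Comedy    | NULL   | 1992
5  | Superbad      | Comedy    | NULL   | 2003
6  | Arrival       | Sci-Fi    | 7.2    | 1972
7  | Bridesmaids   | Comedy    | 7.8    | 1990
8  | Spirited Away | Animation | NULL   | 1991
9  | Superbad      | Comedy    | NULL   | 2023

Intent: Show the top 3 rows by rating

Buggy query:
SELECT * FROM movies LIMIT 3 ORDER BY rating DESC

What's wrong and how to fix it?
Bug: ORDER BY cannot follow LIMIT; LIMIT is the final clause

Fix: Sort with ORDER BY, then apply LIMIT

Corrected query:
SELECT * FROM movies ORDER BY rating DESC LIMIT 3

Result:
id | title       | genre  | rating | year
---+-------------+--------+--------+-----
7  | Bridesmaids | Comedy | 7.8    | 1990
6  | Arrival     | Sci-Fi | 7.2    | 1972
2  | The Matrix  | Sci-Fi | 5.9    | 1999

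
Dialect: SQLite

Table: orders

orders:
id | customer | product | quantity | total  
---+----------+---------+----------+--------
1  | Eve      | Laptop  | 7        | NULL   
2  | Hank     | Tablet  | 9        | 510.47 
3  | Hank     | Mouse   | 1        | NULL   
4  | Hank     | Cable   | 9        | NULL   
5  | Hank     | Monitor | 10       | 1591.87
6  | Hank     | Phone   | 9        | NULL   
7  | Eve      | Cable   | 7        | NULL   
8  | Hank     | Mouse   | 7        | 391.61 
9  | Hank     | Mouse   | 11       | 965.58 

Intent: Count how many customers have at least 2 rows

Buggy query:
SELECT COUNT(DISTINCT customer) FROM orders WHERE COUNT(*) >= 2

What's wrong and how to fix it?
Bug: COUNT(*) cannot appear in WHERE; the per-group count doesn't exist yet

Fix: Group first with HAVING COUNT(*) >= 2, then COUNT the resulting groups

Corrected query:
SELECT COUNT(*) FROM (SELECT customer FROM orders GROUP BY customer HAVING COUNT(*) >= 2)

Result:
COUNT(*)
--------
2       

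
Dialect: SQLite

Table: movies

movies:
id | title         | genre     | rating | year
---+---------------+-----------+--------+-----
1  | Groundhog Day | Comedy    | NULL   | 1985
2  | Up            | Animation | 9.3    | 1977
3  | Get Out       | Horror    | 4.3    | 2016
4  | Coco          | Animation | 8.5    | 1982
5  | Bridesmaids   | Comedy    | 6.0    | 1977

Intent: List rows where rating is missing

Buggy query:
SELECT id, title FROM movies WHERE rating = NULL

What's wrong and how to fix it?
Bug: Comparing to NULL with '=' never matches; NULL = NULL is unknown, not true

Fix: Use IS NULL to test for NULL

Corrected query:
SELECT id, title FROM movies WHERE rating IS NULL

Result:
id | title        
---+--------------
1  | Groundhog Day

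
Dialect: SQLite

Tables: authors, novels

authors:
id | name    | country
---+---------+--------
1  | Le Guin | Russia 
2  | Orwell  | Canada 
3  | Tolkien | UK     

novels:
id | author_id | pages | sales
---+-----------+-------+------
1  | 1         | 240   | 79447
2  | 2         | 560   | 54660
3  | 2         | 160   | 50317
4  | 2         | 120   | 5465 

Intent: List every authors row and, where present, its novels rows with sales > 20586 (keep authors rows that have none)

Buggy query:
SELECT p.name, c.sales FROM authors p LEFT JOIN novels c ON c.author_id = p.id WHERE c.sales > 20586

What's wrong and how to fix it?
Bug: Filtering c.sales in WHERE discards the NULL rows produced by LEFT JOIN, turning it into an inner join

Fix: Move the right-table condition into the ON clause so unmatched parents are kept

Corrected query:
SELECT p.name, c.sales FROM authors p LEFT JOIN novels c ON c.author_id = p.id AND c.sales > 20586

Result:
name    | sales
--------+------
Le Guin | 79447
Orwell  | 50317
Orwell  | 54660
Tolkien | NULL 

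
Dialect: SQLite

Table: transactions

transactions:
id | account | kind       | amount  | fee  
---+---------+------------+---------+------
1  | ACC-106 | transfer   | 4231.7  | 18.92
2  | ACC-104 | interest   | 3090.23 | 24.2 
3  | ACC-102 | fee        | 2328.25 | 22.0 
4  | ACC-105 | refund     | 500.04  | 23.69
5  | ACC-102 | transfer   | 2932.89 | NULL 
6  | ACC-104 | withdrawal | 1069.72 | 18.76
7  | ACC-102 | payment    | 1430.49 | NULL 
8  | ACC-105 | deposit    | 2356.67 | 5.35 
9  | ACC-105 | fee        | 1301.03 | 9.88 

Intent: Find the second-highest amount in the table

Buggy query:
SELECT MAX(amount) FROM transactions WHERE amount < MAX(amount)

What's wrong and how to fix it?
Bug: MAX(amount) on the right of the comparison is an aggregate-in-WHERE error

Fix: Compute the overall MAX in a subquery, then take MAX of rows below it

Corrected query:
SELECT MAX(amount) FROM transactions WHERE amount < (SELECT MAX(amount) FROM transactions)

Result:
MAX(amount)
-----------
3090.23    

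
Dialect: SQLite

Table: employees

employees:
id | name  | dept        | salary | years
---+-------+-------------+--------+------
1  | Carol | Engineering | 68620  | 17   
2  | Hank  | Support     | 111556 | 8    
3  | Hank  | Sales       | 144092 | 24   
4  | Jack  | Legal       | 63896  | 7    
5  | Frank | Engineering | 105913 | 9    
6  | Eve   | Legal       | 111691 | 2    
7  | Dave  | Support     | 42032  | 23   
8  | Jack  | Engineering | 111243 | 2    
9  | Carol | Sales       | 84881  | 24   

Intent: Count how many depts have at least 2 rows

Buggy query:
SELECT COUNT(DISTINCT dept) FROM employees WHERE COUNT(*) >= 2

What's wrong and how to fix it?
Bug: WHERE filters individual rows, not groups, so a group-level COUNT is invalid there

Fix: Use a subquery that GROUPs and filters with HAVING, then count its rows

Corrected query:
SELECT COUNT(*) FROM (SELECT dept FROM employees GROUP BY dept HAVING COUNT(*) >= 2)

Result:
COUNT(*)
--------
4       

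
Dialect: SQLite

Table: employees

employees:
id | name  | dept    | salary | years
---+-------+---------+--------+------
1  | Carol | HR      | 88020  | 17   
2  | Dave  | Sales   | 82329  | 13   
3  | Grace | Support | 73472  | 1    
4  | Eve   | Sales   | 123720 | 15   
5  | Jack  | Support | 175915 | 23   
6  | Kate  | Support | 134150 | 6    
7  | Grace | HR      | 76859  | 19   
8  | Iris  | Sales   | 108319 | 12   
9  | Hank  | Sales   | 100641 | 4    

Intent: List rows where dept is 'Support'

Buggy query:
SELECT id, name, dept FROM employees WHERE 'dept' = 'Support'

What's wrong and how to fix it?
Bug: 'dept' in single quotes is a string literal, not the column; the comparison is literal-vs-literal and never true

Fix: Remove the quotes around the column name (or use double quotes for an identifier)

Corrected query:
SELECT id, name, dept FROM employees WHERE dept = 'Support'

Result:
id | name  | dept   
---+-------+--------
3  | Grace | Support
5  | Jack  | Support
6  | Kate  | Support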